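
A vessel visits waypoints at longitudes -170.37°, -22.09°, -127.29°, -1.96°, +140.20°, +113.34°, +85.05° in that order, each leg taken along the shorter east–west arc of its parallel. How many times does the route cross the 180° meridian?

0

Leg 1: -170.37° → -22.09°, shortest Δλ = 148.28° (east) — does not cross 180°.
Leg 2: -22.09° → -127.29°, shortest Δλ = -105.2° (west) — does not cross 180°.
Leg 3: -127.29° → -1.96°, shortest Δλ = 125.33° (east) — does not cross 180°.
Leg 4: -1.96° → +140.20°, shortest Δλ = 142.16° (east) — does not cross 180°.
Leg 5: +140.20° → +113.34°, shortest Δλ = -26.86° (west) — does not cross 180°.
Leg 6: +113.34° → +85.05°, shortest Δλ = -28.29° (west) — does not cross 180°.
Total crossings: 0.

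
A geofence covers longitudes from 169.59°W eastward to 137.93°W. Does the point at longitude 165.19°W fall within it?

Band width going east from -169.59° to -137.93°: ((-137.93 − -169.59) mod 360) = 31.66°.
Offset of -165.19° east of the west edge: ((-165.19 − -169.59) mod 360) = 4.40°.
4.40° ≤ 31.66° ⇒ inside.

Yes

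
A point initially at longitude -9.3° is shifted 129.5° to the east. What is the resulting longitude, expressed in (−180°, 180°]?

Start at -9.3°; shift +129.5° → +120.2°.
+120.2° already lies in (−180°, 180°].

+120.2°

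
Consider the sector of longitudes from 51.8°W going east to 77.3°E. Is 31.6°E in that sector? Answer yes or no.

Yes

Band width going east from -51.8° to +77.3°: ((77.3 − -51.8) mod 360) = 129.1°.
Offset of +31.6° east of the west edge: ((31.6 − -51.8) mod 360) = 83.4°.
83.4° ≤ 129.1° ⇒ inside.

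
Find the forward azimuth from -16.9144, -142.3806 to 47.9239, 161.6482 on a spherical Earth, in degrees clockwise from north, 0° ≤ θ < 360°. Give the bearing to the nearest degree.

326°

Δλ = 161.6482 − -142.3806 = 304.0288°; wrapped into (−180°, 180°]: -55.9712°.
θ = atan2( sin Δλ · cos φ₂ , cos φ₁ · sin φ₂ − sin φ₁ · cos φ₂ · cos Δλ )
  = atan2(-0.55536, 0.81925) = -34.133° → normalised to [0°, 360°): 325.867°.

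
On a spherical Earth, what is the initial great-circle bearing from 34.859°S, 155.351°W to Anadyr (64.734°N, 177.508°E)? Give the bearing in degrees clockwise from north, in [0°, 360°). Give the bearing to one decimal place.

348.5°

Δλ = 177.508 − -155.351 = 332.859°; wrapped into (−180°, 180°]: -27.141°.
θ = atan2( sin Δλ · cos φ₂ , cos φ₁ · sin φ₂ − sin φ₁ · cos φ₂ · cos Δλ )
  = atan2(-0.19471, 0.95915) = -11.475° → normalised to [0°, 360°): 348.525°.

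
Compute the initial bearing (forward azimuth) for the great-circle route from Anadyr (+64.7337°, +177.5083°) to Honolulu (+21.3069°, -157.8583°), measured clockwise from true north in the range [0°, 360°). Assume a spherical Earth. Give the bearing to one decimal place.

Δλ = -157.8583 − 177.5083 = -335.3666°; wrapped into (−180°, 180°]: 24.6334°.
θ = atan2( sin Δλ · cos φ₂ , cos φ₁ · sin φ₂ − sin φ₁ · cos φ₂ · cos Δλ )
  = atan2(0.38832, -0.61075) = 147.552° → normalised to [0°, 360°): 147.552°.

147.6°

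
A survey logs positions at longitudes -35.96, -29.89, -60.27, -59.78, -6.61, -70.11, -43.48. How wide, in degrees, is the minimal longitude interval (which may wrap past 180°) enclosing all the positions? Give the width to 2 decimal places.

Sort the longitudes: -70.11°, -60.27°, -59.78°, -43.48°, -35.96°, -29.89°, -6.61°.
Eastward gaps between consecutive values (wrapping around): 9.84°, 0.49°, 16.30°, 7.52°, 6.07°, 23.28°, 296.50°.
Largest gap = 296.50° ⇒ minimal covering band is its complement: 360° − 296.50° = 63.50°.
Band runs from -70.11° eastward to -6.61°.

63.50°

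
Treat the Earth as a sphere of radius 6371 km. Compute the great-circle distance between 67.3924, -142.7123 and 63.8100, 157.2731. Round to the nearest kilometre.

Δλ = 157.2731 − -142.7123 = 299.9854°; wrapped into (−180°, 180°]: -60.0146°.
Δφ = 63.8100 − 67.3924 = -3.5824°.
a = sin²(Δφ/2) + cos φ₁ · cos φ₂ · sin²(Δλ/2) = 0.043411.
c = 2·atan2(√a, √(1−a)) = 0.41978 rad → d = 6371·c ≈ 2674.44 km.

2674 km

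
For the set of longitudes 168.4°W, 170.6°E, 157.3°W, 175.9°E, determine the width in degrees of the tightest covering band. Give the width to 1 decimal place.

Sort the longitudes: -168.4°, -157.3°, +170.6°, +175.9°.
Eastward gaps between consecutive values (wrapping around): 11.1°, 327.9°, 5.3°, 15.7°.
Largest gap = 327.9° ⇒ minimal covering band is its complement: 360° − 327.9° = 32.1°.
Band runs from +170.6° eastward to -157.3°, crossing the antimeridian.

32.1°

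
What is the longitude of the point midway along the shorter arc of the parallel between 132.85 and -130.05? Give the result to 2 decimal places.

-178.60°

Signed shortest Δλ from +132.85° to -130.05° is +97.10°.
Midpoint longitude = +132.85° + (+97.10°)/2 = +132.85° + 48.55° = +181.40°.
Normalise into (−180°, 180°]: -178.60°.
(The naïve average (+132.85 + -130.05)/2 = 1.4° is on the wrong side of the globe.)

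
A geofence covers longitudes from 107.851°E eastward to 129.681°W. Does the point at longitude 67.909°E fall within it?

No

Band width going east from +107.851° to -129.681°: ((-129.681 − 107.851) mod 360) = 122.468°.
Offset of +67.909° east of the west edge: ((67.909 − 107.851) mod 360) = 320.058°.
320.058° > 122.468° ⇒ outside.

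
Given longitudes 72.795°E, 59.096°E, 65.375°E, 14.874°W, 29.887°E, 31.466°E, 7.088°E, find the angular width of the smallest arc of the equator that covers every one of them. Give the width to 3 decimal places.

87.669°

Sort the longitudes: -14.874°, +7.088°, +29.887°, +31.466°, +59.096°, +65.375°, +72.795°.
Eastward gaps between consecutive values (wrapping around): 21.962°, 22.799°, 1.579°, 27.630°, 6.279°, 7.420°, 272.331°.
Largest gap = 272.331° ⇒ minimal covering band is its complement: 360° − 272.331° = 87.669°.
Band runs from -14.874° eastward to +72.795°.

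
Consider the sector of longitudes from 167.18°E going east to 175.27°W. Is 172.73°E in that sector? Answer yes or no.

Yes

Band width going east from +167.18° to -175.27°: ((-175.27 − 167.18) mod 360) = 17.55°.
Offset of +172.73° east of the west edge: ((172.73 − 167.18) mod 360) = 5.55°.
5.55° ≤ 17.55° ⇒ inside.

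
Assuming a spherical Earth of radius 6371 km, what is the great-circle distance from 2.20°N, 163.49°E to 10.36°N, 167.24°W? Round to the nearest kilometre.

3357 km

Δλ = -167.24 − 163.49 = -330.73°; wrapped into (−180°, 180°]: 29.27°.
Δφ = 10.36 − 2.20 = 8.16°.
a = sin²(Δφ/2) + cos φ₁ · cos φ₂ · sin²(Δλ/2) = 0.067813.
c = 2·atan2(√a, √(1−a)) = 0.52689 rad → d = 6371·c ≈ 3356.82 km.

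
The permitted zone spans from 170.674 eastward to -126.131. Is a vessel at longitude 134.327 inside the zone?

Band width going east from +170.674° to -126.131°: ((-126.131 − 170.674) mod 360) = 63.195°.
Offset of +134.327° east of the west edge: ((134.327 − 170.674) mod 360) = 323.653°.
323.653° > 63.195° ⇒ outside.

No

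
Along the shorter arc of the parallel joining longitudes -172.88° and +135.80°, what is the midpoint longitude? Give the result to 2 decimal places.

+161.46°

Signed shortest Δλ from -172.88° to +135.80° is -51.32°.
Midpoint longitude = -172.88° + (-51.32°)/2 = -172.88° − 25.66° = -198.54°.
Normalise into (−180°, 180°]: +161.46°.
(The naïve average (-172.88 + +135.80)/2 = -18.54° is on the wrong side of the globe.)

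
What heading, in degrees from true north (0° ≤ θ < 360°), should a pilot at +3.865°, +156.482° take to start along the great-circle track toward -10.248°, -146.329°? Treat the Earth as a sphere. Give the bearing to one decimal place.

104.5°

Δλ = -146.329 − 156.482 = -302.811°; wrapped into (−180°, 180°]: 57.189°.
θ = atan2( sin Δλ · cos φ₂ , cos φ₁ · sin φ₂ − sin φ₁ · cos φ₂ · cos Δλ )
  = atan2(0.82705, -0.21345) = 104.471° → normalised to [0°, 360°): 104.471°.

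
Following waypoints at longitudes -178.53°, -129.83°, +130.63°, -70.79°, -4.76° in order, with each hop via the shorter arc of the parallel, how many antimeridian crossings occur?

Leg 1: -178.53° → -129.83°, shortest Δλ = 48.7° (east) — does not cross 180°.
Leg 2: -129.83° → +130.63°, shortest Δλ = -99.54° (west) — crosses 180°.
Leg 3: +130.63° → -70.79°, shortest Δλ = 158.58° (east) — crosses 180°.
Leg 4: -70.79° → -4.76°, shortest Δλ = 66.03° (east) — does not cross 180°.
Total crossings: 2.

2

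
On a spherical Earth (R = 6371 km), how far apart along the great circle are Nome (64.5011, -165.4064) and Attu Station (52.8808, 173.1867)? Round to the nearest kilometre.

Δλ = 173.1867 − -165.4064 = 338.5931°; wrapped into (−180°, 180°]: -21.4069°.
Δφ = 52.8808 − 64.5011 = -11.6203°.
a = sin²(Δφ/2) + cos φ₁ · cos φ₂ · sin²(Δλ/2) = 0.019209.
c = 2·atan2(√a, √(1−a)) = 0.27809 rad → d = 6371·c ≈ 1771.72 km.

1772 km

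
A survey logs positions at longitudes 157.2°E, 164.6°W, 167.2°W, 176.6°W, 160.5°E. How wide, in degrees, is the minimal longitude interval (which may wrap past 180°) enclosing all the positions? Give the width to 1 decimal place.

Sort the longitudes: -176.6°, -167.2°, -164.6°, +157.2°, +160.5°.
Eastward gaps between consecutive values (wrapping around): 9.4°, 2.6°, 321.8°, 3.3°, 22.9°.
Largest gap = 321.8° ⇒ minimal covering band is its complement: 360° − 321.8° = 38.2°.
Band runs from +157.2° eastward to -164.6°, crossing the antimeridian.

38.2°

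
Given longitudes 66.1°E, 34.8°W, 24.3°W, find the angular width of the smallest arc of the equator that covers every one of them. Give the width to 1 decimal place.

Sort the longitudes: -34.8°, -24.3°, +66.1°.
Eastward gaps between consecutive values (wrapping around): 10.5°, 90.4°, 259.1°.
Largest gap = 259.1° ⇒ minimal covering band is its complement: 360° − 259.1° = 100.9°.
Band runs from -34.8° eastward to +66.1°.

100.9°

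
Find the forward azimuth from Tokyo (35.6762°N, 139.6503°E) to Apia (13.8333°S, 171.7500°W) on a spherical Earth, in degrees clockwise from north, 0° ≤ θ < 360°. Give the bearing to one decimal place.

128.0°

Δλ = -171.7500 − 139.6503 = -311.4003°; wrapped into (−180°, 180°]: 48.5997°.
θ = atan2( sin Δλ · cos φ₂ , cos φ₁ · sin φ₂ − sin φ₁ · cos φ₂ · cos Δλ )
  = atan2(0.72835, -0.56872) = 127.984° → normalised to [0°, 360°): 127.984°.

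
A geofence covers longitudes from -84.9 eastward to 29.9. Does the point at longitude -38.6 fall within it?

Band width going east from -84.9° to +29.9°: ((29.9 − -84.9) mod 360) = 114.8°.
Offset of -38.6° east of the west edge: ((-38.6 − -84.9) mod 360) = 46.3°.
46.3° ≤ 114.8° ⇒ inside.

Yes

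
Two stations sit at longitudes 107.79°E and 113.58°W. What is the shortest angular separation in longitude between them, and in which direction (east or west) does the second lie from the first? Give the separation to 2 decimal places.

Raw difference: -113.58 − 107.79 = -221.37°.
Normalise into (−180°, 180°]: -221.37° + 360° = 138.63°.
Positive ⇒ the second point lies to the east; separation 138.63°.

138.63° east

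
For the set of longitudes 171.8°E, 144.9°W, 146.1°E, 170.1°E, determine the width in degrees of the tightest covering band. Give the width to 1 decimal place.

69.0°

Sort the longitudes: -144.9°, +146.1°, +170.1°, +171.8°.
Eastward gaps between consecutive values (wrapping around): 291.0°, 24.0°, 1.7°, 43.3°.
Largest gap = 291.0° ⇒ minimal covering band is its complement: 360° − 291.0° = 69.0°.
Band runs from +146.1° eastward to -144.9°, crossing the antimeridian.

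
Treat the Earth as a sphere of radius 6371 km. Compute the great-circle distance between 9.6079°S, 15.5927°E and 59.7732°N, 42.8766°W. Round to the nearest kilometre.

9271 km

Δλ = -42.8766 − 15.5927 = -58.4693°.
Δφ = 59.7732 − -9.6079 = 69.3811°.
a = sin²(Δφ/2) + cos φ₁ · cos φ₂ · sin²(Δλ/2) = 0.442318.
c = 2·atan2(√a, √(1−a)) = 1.45518 rad → d = 6371·c ≈ 9270.92 km.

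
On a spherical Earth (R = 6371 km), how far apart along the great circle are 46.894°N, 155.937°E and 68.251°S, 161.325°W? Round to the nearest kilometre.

13286 km

Δλ = -161.325 − 155.937 = -317.262°; wrapped into (−180°, 180°]: 42.738°.
Δφ = -68.251 − 46.894 = -115.145°.
a = sin²(Δφ/2) + cos φ₁ · cos φ₂ · sin²(Δλ/2) = 0.746073.
c = 2·atan2(√a, √(1−a)) = 2.08535 rad → d = 6371·c ≈ 13285.77 km.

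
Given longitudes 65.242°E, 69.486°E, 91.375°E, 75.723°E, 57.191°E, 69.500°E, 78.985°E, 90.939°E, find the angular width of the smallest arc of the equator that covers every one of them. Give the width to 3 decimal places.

Sort the longitudes: +57.191°, +65.242°, +69.486°, +69.500°, +75.723°, +78.985°, +90.939°, +91.375°.
Eastward gaps between consecutive values (wrapping around): 8.051°, 4.244°, 0.014°, 6.223°, 3.262°, 11.954°, 0.436°, 325.816°.
Largest gap = 325.816° ⇒ minimal covering band is its complement: 360° − 325.816° = 34.184°.
Band runs from +57.191° eastward to +91.375°.

34.184°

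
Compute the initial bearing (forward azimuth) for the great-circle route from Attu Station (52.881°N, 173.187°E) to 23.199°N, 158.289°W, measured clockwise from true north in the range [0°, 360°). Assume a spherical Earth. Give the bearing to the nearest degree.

Δλ = -158.289 − 173.187 = -331.476°; wrapped into (−180°, 180°]: 28.524°.
θ = atan2( sin Δλ · cos φ₂ , cos φ₁ · sin φ₂ − sin φ₁ · cos φ₂ · cos Δλ )
  = atan2(0.43892, -0.40622) = 132.785° → normalised to [0°, 360°): 132.785°.

133°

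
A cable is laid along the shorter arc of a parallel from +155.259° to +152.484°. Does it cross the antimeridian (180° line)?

No

Signed shortest Δλ = ((152.484 − 155.259 + 180) mod 360) − 180 = -2.775°.
Going west by 2.775° from +155.259° reaches +152.484° without touching 180°.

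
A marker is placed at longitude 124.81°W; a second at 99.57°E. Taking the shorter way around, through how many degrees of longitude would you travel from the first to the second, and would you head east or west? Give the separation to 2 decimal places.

135.62° west

Raw difference: 99.57 − -124.81 = 224.38°.
Normalise into (−180°, 180°]: 224.38° − 360° = -135.62°.
Negative ⇒ the second point lies to the west; separation 135.62°.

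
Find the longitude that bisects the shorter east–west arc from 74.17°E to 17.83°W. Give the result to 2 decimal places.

Signed shortest Δλ from +74.17° to -17.83° is -92.00°.
Midpoint longitude = +74.17° + (-92.00°)/2 = +74.17° − 46.00° = +28.17°.

28.17°E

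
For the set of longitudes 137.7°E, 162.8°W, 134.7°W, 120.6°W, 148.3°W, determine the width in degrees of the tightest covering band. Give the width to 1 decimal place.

101.7°

Sort the longitudes: -162.8°, -148.3°, -134.7°, -120.6°, +137.7°.
Eastward gaps between consecutive values (wrapping around): 14.5°, 13.6°, 14.1°, 258.3°, 59.5°.
Largest gap = 258.3° ⇒ minimal covering band is its complement: 360° − 258.3° = 101.7°.
Band runs from +137.7° eastward to -120.6°, crossing the antimeridian.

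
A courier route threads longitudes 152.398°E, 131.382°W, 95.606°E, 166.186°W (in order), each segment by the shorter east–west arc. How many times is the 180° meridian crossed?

3

Leg 1: +152.398° → -131.382°, shortest Δλ = 76.22° (east) — crosses 180°.
Leg 2: -131.382° → +95.606°, shortest Δλ = -133.012° (west) — crosses 180°.
Leg 3: +95.606° → -166.186°, shortest Δλ = 98.208° (east) — crosses 180°.
Total crossings: 3.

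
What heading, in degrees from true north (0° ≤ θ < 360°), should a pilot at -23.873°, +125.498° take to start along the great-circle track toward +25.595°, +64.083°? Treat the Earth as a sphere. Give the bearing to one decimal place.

Δλ = 64.083 − 125.498 = -61.415°.
θ = atan2( sin Δλ · cos φ₂ , cos φ₁ · sin φ₂ − sin φ₁ · cos φ₂ · cos Δλ )
  = atan2(-0.79194, 0.56968) = -54.271° → normalised to [0°, 360°): 305.729°.

305.7°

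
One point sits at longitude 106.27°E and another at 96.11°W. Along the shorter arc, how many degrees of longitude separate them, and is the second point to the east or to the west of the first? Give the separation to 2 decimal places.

Raw difference: -96.11 − 106.27 = -202.38°.
Normalise into (−180°, 180°]: -202.38° + 360° = 157.62°.
Positive ⇒ the second point lies to the east; separation 157.62°.

157.62° east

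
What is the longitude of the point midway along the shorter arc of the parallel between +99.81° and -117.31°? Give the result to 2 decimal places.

Signed shortest Δλ from +99.81° to -117.31° is +142.88°.
Midpoint longitude = +99.81° + (+142.88°)/2 = +99.81° + 71.44° = +171.25°.
(The naïve average (+99.81 + -117.31)/2 = -8.75° is on the wrong side of the globe.)

+171.25°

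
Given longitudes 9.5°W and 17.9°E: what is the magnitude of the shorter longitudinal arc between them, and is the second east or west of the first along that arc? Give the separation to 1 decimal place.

27.4° east

Raw difference: 17.9 − -9.5 = 27.4°.
Normalise into (−180°, 180°]: 27.4° stays 27.4°.
Positive ⇒ the second point lies to the east; separation 27.4°.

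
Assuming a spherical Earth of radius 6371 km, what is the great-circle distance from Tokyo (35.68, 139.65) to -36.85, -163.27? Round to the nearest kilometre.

9985 km

Δλ = -163.27 − 139.65 = -302.92°; wrapped into (−180°, 180°]: 57.08°.
Δφ = -36.85 − 35.68 = -72.53°.
a = sin²(Δφ/2) + cos φ₁ · cos φ₂ · sin²(Δλ/2) = 0.498270.
c = 2·atan2(√a, √(1−a)) = 1.56734 rad → d = 6371·c ≈ 9985.49 km.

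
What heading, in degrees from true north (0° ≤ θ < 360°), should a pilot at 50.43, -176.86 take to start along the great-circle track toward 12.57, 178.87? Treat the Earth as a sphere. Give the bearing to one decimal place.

Δλ = 178.87 − -176.86 = 355.73°; wrapped into (−180°, 180°]: -4.27°.
θ = atan2( sin Δλ · cos φ₂ , cos φ₁ · sin φ₂ − sin φ₁ · cos φ₂ · cos Δλ )
  = atan2(-0.07267, -0.61165) = -173.224° → normalised to [0°, 360°): 186.776°.

186.8°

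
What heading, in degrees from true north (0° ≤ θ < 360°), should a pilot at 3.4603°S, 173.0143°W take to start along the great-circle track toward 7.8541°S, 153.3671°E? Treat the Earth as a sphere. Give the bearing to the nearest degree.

261°

Δλ = 153.3671 − -173.0143 = 326.3814°; wrapped into (−180°, 180°]: -33.6186°.
θ = atan2( sin Δλ · cos φ₂ , cos φ₁ · sin φ₂ − sin φ₁ · cos φ₂ · cos Δλ )
  = atan2(-0.54847, -0.08661) = -98.974° → normalised to [0°, 360°): 261.026°.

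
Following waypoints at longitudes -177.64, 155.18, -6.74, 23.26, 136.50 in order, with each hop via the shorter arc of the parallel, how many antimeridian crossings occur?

1

Leg 1: -177.64° → +155.18°, shortest Δλ = -27.18° (west) — crosses 180°.
Leg 2: +155.18° → -6.74°, shortest Δλ = -161.92° (west) — does not cross 180°.
Leg 3: -6.74° → +23.26°, shortest Δλ = 30.0° (east) — does not cross 180°.
Leg 4: +23.26° → +136.50°, shortest Δλ = 113.24° (east) — does not cross 180°.
Total crossings: 1.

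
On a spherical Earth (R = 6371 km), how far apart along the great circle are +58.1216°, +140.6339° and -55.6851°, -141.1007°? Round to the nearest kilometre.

14439 km

Δλ = -141.1007 − 140.6339 = -281.7346°; wrapped into (−180°, 180°]: 78.2654°.
Δφ = -55.6851 − 58.1216 = -113.8067°.
a = sin²(Δφ/2) + cos φ₁ · cos φ₂ · sin²(Δλ/2) = 0.820412.
c = 2·atan2(√a, √(1−a)) = 2.26637 rad → d = 6371·c ≈ 14439.03 km.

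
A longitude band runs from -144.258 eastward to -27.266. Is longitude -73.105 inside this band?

Band width going east from -144.258° to -27.266°: ((-27.266 − -144.258) mod 360) = 116.992°.
Offset of -73.105° east of the west edge: ((-73.105 − -144.258) mod 360) = 71.153°.
71.153° ≤ 116.992° ⇒ inside.

Yes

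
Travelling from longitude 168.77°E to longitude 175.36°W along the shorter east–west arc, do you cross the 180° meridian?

Yes

Naïve |-175.36 − 168.77| = 344.13° > 180°, so the shorter arc goes the other way round — across 180°.
Signed shortest Δλ = ((-175.36 − 168.77 + 180) mod 360) − 180 = 15.87°.
Going east by 15.87° from +168.77° passes through 180° before reaching -175.36°.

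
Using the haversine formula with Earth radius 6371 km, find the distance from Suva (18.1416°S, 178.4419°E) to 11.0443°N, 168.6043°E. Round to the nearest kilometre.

Δλ = 168.6043 − 178.4419 = -9.8376°.
Δφ = 11.0443 − -18.1416 = 29.1859°.
a = sin²(Δφ/2) + cos φ₁ · cos φ₂ · sin²(Δλ/2) = 0.070336.
c = 2·atan2(√a, √(1−a)) = 0.53684 rad → d = 6371·c ≈ 3420.22 km.

3420 km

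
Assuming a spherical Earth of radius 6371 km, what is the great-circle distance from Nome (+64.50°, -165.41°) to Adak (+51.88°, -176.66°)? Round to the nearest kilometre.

1545 km

Δλ = -176.66 − -165.41 = -11.25°.
Δφ = 51.88 − 64.50 = -12.62°.
a = sin²(Δφ/2) + cos φ₁ · cos φ₂ · sin²(Δλ/2) = 0.014633.
c = 2·atan2(√a, √(1−a)) = 0.24253 rad → d = 6371·c ≈ 1545.14 km.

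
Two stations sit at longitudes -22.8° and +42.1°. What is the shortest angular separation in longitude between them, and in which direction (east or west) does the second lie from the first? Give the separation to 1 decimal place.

64.9° east

Raw difference: 42.1 − -22.8 = 64.9°.
Normalise into (−180°, 180°]: 64.9° stays 64.9°.
Positive ⇒ the second point lies to the east; separation 64.9°.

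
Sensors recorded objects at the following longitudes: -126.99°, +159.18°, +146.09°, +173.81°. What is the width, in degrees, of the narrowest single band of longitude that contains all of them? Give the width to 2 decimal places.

86.92°

Sort the longitudes: -126.99°, +146.09°, +159.18°, +173.81°.
Eastward gaps between consecutive values (wrapping around): 273.08°, 13.09°, 14.63°, 59.20°.
Largest gap = 273.08° ⇒ minimal covering band is its complement: 360° − 273.08° = 86.92°.
Band runs from +146.09° eastward to -126.99°, crossing the antimeridian.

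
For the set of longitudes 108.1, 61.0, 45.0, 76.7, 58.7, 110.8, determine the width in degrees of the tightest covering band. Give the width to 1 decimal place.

Sort the longitudes: +45.0°, +58.7°, +61.0°, +76.7°, +108.1°, +110.8°.
Eastward gaps between consecutive values (wrapping around): 13.7°, 2.3°, 15.7°, 31.4°, 2.7°, 294.2°.
Largest gap = 294.2° ⇒ minimal covering band is its complement: 360° − 294.2° = 65.8°.
Band runs from +45.0° eastward to +110.8°.

65.8°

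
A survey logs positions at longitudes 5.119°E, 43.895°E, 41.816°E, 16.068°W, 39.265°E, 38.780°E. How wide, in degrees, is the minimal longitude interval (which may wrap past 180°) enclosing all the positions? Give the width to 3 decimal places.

59.963°

Sort the longitudes: -16.068°, +5.119°, +38.780°, +39.265°, +41.816°, +43.895°.
Eastward gaps between consecutive values (wrapping around): 21.187°, 33.661°, 0.485°, 2.551°, 2.079°, 300.037°.
Largest gap = 300.037° ⇒ minimal covering band is its complement: 360° − 300.037° = 59.963°.
Band runs from -16.068° eastward to +43.895°.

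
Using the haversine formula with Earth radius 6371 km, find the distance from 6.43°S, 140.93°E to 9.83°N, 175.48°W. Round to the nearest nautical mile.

2784 nmi

Δλ = -175.48 − 140.93 = -316.41°; wrapped into (−180°, 180°]: 43.59°.
Δφ = 9.83 − -6.43 = 16.26°.
a = sin²(Δφ/2) + cos φ₁ · cos φ₂ · sin²(Δλ/2) = 0.154975.
c = 2·atan2(√a, √(1−a)) = 0.80924 rad → d = 6371·c ≈ 5155.66 km ≈ 2783.83 nmi.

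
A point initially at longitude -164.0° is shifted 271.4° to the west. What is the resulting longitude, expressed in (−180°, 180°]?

-75.4°

Start at -164.0°; shift −271.4° → -435.4°.
-435.4° lies outside (−180°, 180°]; add 360° → -75.4°.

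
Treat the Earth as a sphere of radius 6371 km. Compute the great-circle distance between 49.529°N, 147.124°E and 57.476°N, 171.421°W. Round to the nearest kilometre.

Δλ = -171.421 − 147.124 = -318.545°; wrapped into (−180°, 180°]: 41.455°.
Δφ = 57.476 − 49.529 = 7.947°.
a = sin²(Δφ/2) + cos φ₁ · cos φ₂ · sin²(Δλ/2) = 0.048515.
c = 2·atan2(√a, √(1−a)) = 0.44416 rad → d = 6371·c ≈ 2829.76 km.

2830 km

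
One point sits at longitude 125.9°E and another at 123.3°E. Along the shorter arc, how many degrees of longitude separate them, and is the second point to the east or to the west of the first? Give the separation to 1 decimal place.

Raw difference: 123.3 − 125.9 = -2.6°.
Normalise into (−180°, 180°]: -2.6° stays -2.6°.
Negative ⇒ the second point lies to the west; separation 2.6°.

2.6° west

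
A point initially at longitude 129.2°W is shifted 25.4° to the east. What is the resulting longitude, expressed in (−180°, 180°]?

103.8°W

Start at -129.2°; shift +25.4° → -103.8°.
-103.8° already lies in (−180°, 180°].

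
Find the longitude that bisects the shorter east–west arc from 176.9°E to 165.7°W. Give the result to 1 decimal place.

174.4°W

Signed shortest Δλ from +176.9° to -165.7° is +17.4°.
Midpoint longitude = +176.9° + (+17.4°)/2 = +176.9° + 8.7° = +185.6°.
Normalise into (−180°, 180°]: -174.4°.
(The naïve average (+176.9 + -165.7)/2 = 5.6° is on the wrong side of the globe.)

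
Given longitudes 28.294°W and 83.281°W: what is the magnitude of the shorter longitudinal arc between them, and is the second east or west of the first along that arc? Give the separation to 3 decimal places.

54.987° west

Raw difference: -83.281 − -28.294 = -54.987°.
Normalise into (−180°, 180°]: -54.987° stays -54.987°.
Negative ⇒ the second point lies to the west; separation 54.987°.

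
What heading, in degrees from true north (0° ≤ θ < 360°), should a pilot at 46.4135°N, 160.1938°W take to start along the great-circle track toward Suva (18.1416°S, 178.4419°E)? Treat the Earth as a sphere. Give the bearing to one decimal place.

202.0°

Δλ = 178.4419 − -160.1938 = 338.6357°; wrapped into (−180°, 180°]: -21.3643°.
θ = atan2( sin Δλ · cos φ₂ , cos φ₁ · sin φ₂ − sin φ₁ · cos φ₂ · cos Δλ )
  = atan2(-0.34619, -0.85570) = -157.973° → normalised to [0°, 360°): 202.027°.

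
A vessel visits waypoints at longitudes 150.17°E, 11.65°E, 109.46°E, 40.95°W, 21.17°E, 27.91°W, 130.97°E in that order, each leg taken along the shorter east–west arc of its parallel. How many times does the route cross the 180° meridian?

Leg 1: +150.17° → +11.65°, shortest Δλ = -138.52° (west) — does not cross 180°.
Leg 2: +11.65° → +109.46°, shortest Δλ = 97.81° (east) — does not cross 180°.
Leg 3: +109.46° → -40.95°, shortest Δλ = -150.41° (west) — does not cross 180°.
Leg 4: -40.95° → +21.17°, shortest Δλ = 62.12° (east) — does not cross 180°.
Leg 5: +21.17° → -27.91°, shortest Δλ = -49.08° (west) — does not cross 180°.
Leg 6: -27.91° → +130.97°, shortest Δλ = 158.88° (east) — does not cross 180°.
Total crossings: 0.

0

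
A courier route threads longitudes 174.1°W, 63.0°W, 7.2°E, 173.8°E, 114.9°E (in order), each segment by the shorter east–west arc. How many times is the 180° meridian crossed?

0

Leg 1: -174.1° → -63.0°, shortest Δλ = 111.1° (east) — does not cross 180°.
Leg 2: -63.0° → +7.2°, shortest Δλ = 70.2° (east) — does not cross 180°.
Leg 3: +7.2° → +173.8°, shortest Δλ = 166.6° (east) — does not cross 180°.
Leg 4: +173.8° → +114.9°, shortest Δλ = -58.9° (west) — does not cross 180°.
Total crossings: 0.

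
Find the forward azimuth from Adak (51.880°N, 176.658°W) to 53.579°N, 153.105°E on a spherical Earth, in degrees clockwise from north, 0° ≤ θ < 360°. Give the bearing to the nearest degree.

Δλ = 153.105 − -176.658 = 329.763°; wrapped into (−180°, 180°]: -30.237°.
θ = atan2( sin Δλ · cos φ₂ , cos φ₁ · sin φ₂ − sin φ₁ · cos φ₂ · cos Δλ )
  = atan2(-0.29898, 0.09320) = -72.687° → normalised to [0°, 360°): 287.313°.

287°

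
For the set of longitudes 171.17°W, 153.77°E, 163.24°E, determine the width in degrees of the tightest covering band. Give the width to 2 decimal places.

Sort the longitudes: -171.17°, +153.77°, +163.24°.
Eastward gaps between consecutive values (wrapping around): 324.94°, 9.47°, 25.59°.
Largest gap = 324.94° ⇒ minimal covering band is its complement: 360° − 324.94° = 35.06°.
Band runs from +153.77° eastward to -171.17°, crossing the antimeridian.

35.06°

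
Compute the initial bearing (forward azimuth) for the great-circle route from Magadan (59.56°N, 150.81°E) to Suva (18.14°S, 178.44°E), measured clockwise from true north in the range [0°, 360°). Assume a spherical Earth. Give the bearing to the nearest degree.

Δλ = 178.44 − 150.81 = 27.63°.
θ = atan2( sin Δλ · cos φ₂ , cos φ₁ · sin φ₂ − sin φ₁ · cos φ₂ · cos Δλ )
  = atan2(0.44071, -0.88361) = 153.492° → normalised to [0°, 360°): 153.492°.

153°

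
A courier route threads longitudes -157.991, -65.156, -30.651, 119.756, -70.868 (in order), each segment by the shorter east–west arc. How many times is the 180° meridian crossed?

Leg 1: -157.991° → -65.156°, shortest Δλ = 92.835° (east) — does not cross 180°.
Leg 2: -65.156° → -30.651°, shortest Δλ = 34.505° (east) — does not cross 180°.
Leg 3: -30.651° → +119.756°, shortest Δλ = 150.407° (east) — does not cross 180°.
Leg 4: +119.756° → -70.868°, shortest Δλ = 169.376° (east) — crosses 180°.
Total crossings: 1.

1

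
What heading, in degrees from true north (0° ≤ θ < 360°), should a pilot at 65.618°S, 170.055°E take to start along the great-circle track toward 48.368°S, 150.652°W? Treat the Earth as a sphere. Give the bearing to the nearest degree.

Δλ = -150.652 − 170.055 = -320.707°; wrapped into (−180°, 180°]: 39.293°.
θ = atan2( sin Δλ · cos φ₂ , cos φ₁ · sin φ₂ − sin φ₁ · cos φ₂ · cos Δλ )
  = atan2(0.42072, 0.15974) = 69.209° → normalised to [0°, 360°): 69.209°.

69°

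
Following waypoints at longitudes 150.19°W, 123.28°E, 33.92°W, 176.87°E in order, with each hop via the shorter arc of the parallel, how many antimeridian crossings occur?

2

Leg 1: -150.19° → +123.28°, shortest Δλ = -86.53° (west) — crosses 180°.
Leg 2: +123.28° → -33.92°, shortest Δλ = -157.2° (west) — does not cross 180°.
Leg 3: -33.92° → +176.87°, shortest Δλ = -149.21° (west) — crosses 180°.
Total crossings: 2.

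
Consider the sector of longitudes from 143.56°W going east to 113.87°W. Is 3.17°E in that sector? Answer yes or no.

No

Band width going east from -143.56° to -113.87°: ((-113.87 − -143.56) mod 360) = 29.69°.
Offset of +3.17° east of the west edge: ((3.17 − -143.56) mod 360) = 146.73°.
146.73° > 29.69° ⇒ outside.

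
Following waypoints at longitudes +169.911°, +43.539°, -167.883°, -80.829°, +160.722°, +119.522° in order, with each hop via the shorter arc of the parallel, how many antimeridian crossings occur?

Leg 1: +169.911° → +43.539°, shortest Δλ = -126.372° (west) — does not cross 180°.
Leg 2: +43.539° → -167.883°, shortest Δλ = 148.578° (east) — crosses 180°.
Leg 3: -167.883° → -80.829°, shortest Δλ = 87.054° (east) — does not cross 180°.
Leg 4: -80.829° → +160.722°, shortest Δλ = -118.449° (west) — crosses 180°.
Leg 5: +160.722° → +119.522°, shortest Δλ = -41.2° (west) — does not cross 180°.
Total crossings: 2.

2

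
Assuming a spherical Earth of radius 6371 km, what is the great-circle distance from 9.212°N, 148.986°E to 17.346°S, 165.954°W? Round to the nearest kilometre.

5765 km

Δλ = -165.954 − 148.986 = -314.940°; wrapped into (−180°, 180°]: 45.060°.
Δφ = -17.346 − 9.212 = -26.558°.
a = sin²(Δφ/2) + cos φ₁ · cos φ₂ · sin²(Δλ/2) = 0.191092.
c = 2·atan2(√a, √(1−a)) = 0.90483 rad → d = 6371·c ≈ 5764.69 km.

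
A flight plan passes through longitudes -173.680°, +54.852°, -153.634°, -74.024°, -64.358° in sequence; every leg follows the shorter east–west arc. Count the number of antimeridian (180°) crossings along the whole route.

Leg 1: -173.680° → +54.852°, shortest Δλ = -131.468° (west) — crosses 180°.
Leg 2: +54.852° → -153.634°, shortest Δλ = 151.514° (east) — crosses 180°.
Leg 3: -153.634° → -74.024°, shortest Δλ = 79.61° (east) — does not cross 180°.
Leg 4: -74.024° → -64.358°, shortest Δλ = 9.666° (east) — does not cross 180°.
Total crossings: 2.

2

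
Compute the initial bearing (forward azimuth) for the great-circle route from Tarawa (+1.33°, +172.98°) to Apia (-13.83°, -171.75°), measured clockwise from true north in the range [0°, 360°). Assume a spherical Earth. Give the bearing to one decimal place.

Δλ = -171.75 − 172.98 = -344.73°; wrapped into (−180°, 180°]: 15.27°.
θ = atan2( sin Δλ · cos φ₂ , cos φ₁ · sin φ₂ − sin φ₁ · cos φ₂ · cos Δλ )
  = atan2(0.25573, -0.26072) = 135.553° → normalised to [0°, 360°): 135.553°.

135.6°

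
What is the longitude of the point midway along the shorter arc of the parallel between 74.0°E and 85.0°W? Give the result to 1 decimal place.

Signed shortest Δλ from +74.0° to -85.0° is -159.0°.
Midpoint longitude = +74.0° + (-159.0°)/2 = +74.0° − 79.5° = -5.5°.

5.5°W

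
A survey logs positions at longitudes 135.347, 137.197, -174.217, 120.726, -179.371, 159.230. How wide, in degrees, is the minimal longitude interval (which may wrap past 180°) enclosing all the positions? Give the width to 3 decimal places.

65.057°

Sort the longitudes: -179.371°, -174.217°, +120.726°, +135.347°, +137.197°, +159.230°.
Eastward gaps between consecutive values (wrapping around): 5.154°, 294.943°, 14.621°, 1.850°, 22.033°, 21.399°.
Largest gap = 294.943° ⇒ minimal covering band is its complement: 360° − 294.943° = 65.057°.
Band runs from +120.726° eastward to -174.217°, crossing the antimeridian.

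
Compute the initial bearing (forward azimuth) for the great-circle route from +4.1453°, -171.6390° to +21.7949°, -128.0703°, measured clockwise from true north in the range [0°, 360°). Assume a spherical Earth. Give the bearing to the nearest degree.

63°

Δλ = -128.0703 − -171.6390 = 43.5687°.
θ = atan2( sin Δλ · cos φ₂ , cos φ₁ · sin φ₂ − sin φ₁ · cos φ₂ · cos Δλ )
  = atan2(0.63996, 0.32168) = 63.313° → normalised to [0°, 360°): 63.313°.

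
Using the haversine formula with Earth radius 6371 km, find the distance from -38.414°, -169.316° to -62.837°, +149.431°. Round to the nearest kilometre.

3863 km

Δλ = 149.431 − -169.316 = 318.747°; wrapped into (−180°, 180°]: -41.253°.
Δφ = -62.837 − -38.414 = -24.423°.
a = sin²(Δφ/2) + cos φ₁ · cos φ₂ · sin²(Δλ/2) = 0.089131.
c = 2·atan2(√a, √(1−a)) = 0.60634 rad → d = 6371·c ≈ 3863.01 km.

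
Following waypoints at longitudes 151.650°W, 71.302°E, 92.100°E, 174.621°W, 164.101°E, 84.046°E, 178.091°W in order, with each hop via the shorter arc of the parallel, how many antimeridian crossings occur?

4

Leg 1: -151.650° → +71.302°, shortest Δλ = -137.048° (west) — crosses 180°.
Leg 2: +71.302° → +92.100°, shortest Δλ = 20.798° (east) — does not cross 180°.
Leg 3: +92.100° → -174.621°, shortest Δλ = 93.279° (east) — crosses 180°.
Leg 4: -174.621° → +164.101°, shortest Δλ = -21.278° (west) — crosses 180°.
Leg 5: +164.101° → +84.046°, shortest Δλ = -80.055° (west) — does not cross 180°.
Leg 6: +84.046° → -178.091°, shortest Δλ = 97.863° (east) — crosses 180°.
Total crossings: 4.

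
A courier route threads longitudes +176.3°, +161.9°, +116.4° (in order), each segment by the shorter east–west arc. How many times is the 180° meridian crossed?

0

Leg 1: +176.3° → +161.9°, shortest Δλ = -14.4° (west) — does not cross 180°.
Leg 2: +161.9° → +116.4°, shortest Δλ = -45.5° (west) — does not cross 180°.
Total crossings: 0.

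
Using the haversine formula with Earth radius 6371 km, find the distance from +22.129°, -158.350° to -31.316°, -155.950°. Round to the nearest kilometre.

Δλ = -155.950 − -158.350 = 2.400°.
Δφ = -31.316 − 22.129 = -53.445°.
a = sin²(Δφ/2) + cos φ₁ · cos φ₂ · sin²(Δλ/2) = 0.202550.
c = 2·atan2(√a, √(1−a)) = 0.93366 rad → d = 6371·c ≈ 5948.32 km.

5948 km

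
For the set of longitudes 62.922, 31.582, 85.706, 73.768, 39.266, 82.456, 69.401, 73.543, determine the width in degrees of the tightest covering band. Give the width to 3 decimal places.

Sort the longitudes: +31.582°, +39.266°, +62.922°, +69.401°, +73.543°, +73.768°, +82.456°, +85.706°.
Eastward gaps between consecutive values (wrapping around): 7.684°, 23.656°, 6.479°, 4.142°, 0.225°, 8.688°, 3.250°, 305.876°.
Largest gap = 305.876° ⇒ minimal covering band is its complement: 360° − 305.876° = 54.124°.
Band runs from +31.582° eastward to +85.706°.

54.124°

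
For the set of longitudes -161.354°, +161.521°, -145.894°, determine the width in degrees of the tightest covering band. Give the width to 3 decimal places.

52.585°

Sort the longitudes: -161.354°, -145.894°, +161.521°.
Eastward gaps between consecutive values (wrapping around): 15.460°, 307.415°, 37.125°.
Largest gap = 307.415° ⇒ minimal covering band is its complement: 360° − 307.415° = 52.585°.
Band runs from +161.521° eastward to -145.894°, crossing the antimeridian.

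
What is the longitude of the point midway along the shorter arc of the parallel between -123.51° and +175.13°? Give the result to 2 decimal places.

-154.19°

Signed shortest Δλ from -123.51° to +175.13° is -61.36°.
Midpoint longitude = -123.51° + (-61.36°)/2 = -123.51° − 30.68° = -154.19°.
(The naïve average (-123.51 + +175.13)/2 = 25.81° is on the wrong side of the globe.)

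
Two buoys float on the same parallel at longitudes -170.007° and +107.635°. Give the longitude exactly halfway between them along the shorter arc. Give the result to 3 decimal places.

+148.814°

Signed shortest Δλ from -170.007° to +107.635° is -82.358°.
Midpoint longitude = -170.007° + (-82.358°)/2 = -170.007° − 41.179° = -211.186°.
Normalise into (−180°, 180°]: +148.814°.
(The naïve average (-170.007 + +107.635)/2 = -31.186° is on the wrong side of the globe.)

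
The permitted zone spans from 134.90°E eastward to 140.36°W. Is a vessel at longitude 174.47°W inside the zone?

Yes

Band width going east from +134.90° to -140.36°: ((-140.36 − 134.90) mod 360) = 84.74°.
Offset of -174.47° east of the west edge: ((-174.47 − 134.90) mod 360) = 50.63°.
50.63° ≤ 84.74° ⇒ inside.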